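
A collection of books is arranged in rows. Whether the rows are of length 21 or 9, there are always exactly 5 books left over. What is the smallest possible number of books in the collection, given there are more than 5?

68

N − 5 must be a common multiple of 21 and 9.
21 = 3 × 7
9 = 3^2
LCM(21, 9) = 3^2 × 7 = 63.
Smallest N > 5 is LCM + 5 = 63 + 5 = 68.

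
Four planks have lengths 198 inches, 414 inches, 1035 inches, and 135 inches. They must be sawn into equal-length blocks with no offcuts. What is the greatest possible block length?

The block length must divide every plank, so the greatest is gcd(198, 414, 1035, 135).
198 = 2 × 3^2 × 11
414 = 2 × 3^2 × 23
1035 = 3^2 × 5 × 23
135 = 3^3 × 5
gcd(198, 414, 1035, 135) = 3^2 = 9.

9 inches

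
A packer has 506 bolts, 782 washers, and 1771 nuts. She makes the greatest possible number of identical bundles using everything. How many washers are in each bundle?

Number of bundles = gcd(506, 782, 1771).
506 = 2 × 11 × 23
782 = 2 × 17 × 23
1771 = 7 × 11 × 23
gcd(506, 782, 1771) = 23.
washers per bundle = 782 / 23 = 34.

34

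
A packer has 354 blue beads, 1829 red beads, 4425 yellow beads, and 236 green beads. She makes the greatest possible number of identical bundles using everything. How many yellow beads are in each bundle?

75

Number of bundles = gcd(354, 1829, 4425, 236).
354 = 2 × 3 × 59
1829 = 31 × 59
4425 = 3 × 5^2 × 59
236 = 2^2 × 59
gcd(354, 1829, 4425, 236) = 59.
yellow beads per bundle = 4425 / 59 = 75.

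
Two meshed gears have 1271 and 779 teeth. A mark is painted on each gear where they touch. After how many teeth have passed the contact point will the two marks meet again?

They coincide at every common multiple of the periods; the first is the LCM.
1271 = 31 × 41
779 = 19 × 41
LCM(1271, 779) = 19 × 31 × 41 = 24149.

24149 teeth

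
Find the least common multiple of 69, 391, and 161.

8211

69 = 3 × 23
391 = 17 × 23
161 = 7 × 23
LCM(69, 391, 161) = 3 × 7 × 17 × 23 = 8211.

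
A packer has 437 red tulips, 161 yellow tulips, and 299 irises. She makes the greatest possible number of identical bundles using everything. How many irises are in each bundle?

13

Number of bundles = gcd(437, 161, 299).
437 = 19 × 23
161 = 7 × 23
299 = 13 × 23
gcd(437, 161, 299) = 23.
irises per bundle = 299 / 23 = 13.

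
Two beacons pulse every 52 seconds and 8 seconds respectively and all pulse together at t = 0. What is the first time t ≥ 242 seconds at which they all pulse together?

312 seconds

Joint pulses occur at multiples of LCM(52, 8).
52 = 2^2 × 13
8 = 2^3
LCM(52, 8) = 2^3 × 13 = 104.
Smallest multiple of 104 that is ≥ 242: ⌈242/104⌉ × 104 = 3 × 104 = 312.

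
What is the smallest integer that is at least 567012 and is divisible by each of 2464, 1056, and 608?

The integer must be a common multiple of 2464, 1056, and 608, so a multiple of their LCM.
2464 = 2^5 × 7 × 11
1056 = 2^5 × 3 × 11
608 = 2^5 × 19
LCM(2464, 1056, 608) = 2^5 × 3 × 7 × 11 × 19 = 140448.
Smallest multiple of 140448 that is ≥ 567012: ⌈567012/140448⌉ × 140448 = 5 × 140448 = 702240.

702240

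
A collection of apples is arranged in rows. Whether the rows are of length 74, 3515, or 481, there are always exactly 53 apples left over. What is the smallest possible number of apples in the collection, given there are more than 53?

N − 53 must be a common multiple of 74, 3515, and 481.
74 = 2 × 37
3515 = 5 × 19 × 37
481 = 13 × 37
LCM(74, 3515, 481) = 2 × 5 × 13 × 19 × 37 = 91390.
Smallest N > 53 is LCM + 53 = 91390 + 53 = 91443.

91443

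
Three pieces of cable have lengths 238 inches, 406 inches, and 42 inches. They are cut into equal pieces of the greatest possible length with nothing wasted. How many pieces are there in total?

Piece length = gcd(238, 406, 42).
238 = 2 × 7 × 17
406 = 2 × 7 × 29
42 = 2 × 3 × 7
gcd(238, 406, 42) = 2 × 7 = 14.
Total pieces = 238/14 + 406/14 + 42/14 = 17 + 29 + 3 = 49.

49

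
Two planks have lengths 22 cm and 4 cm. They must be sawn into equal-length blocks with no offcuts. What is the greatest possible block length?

This is the greatest common divisor of 22 and 4.
22 = 2 × 11
4 = 2^2
gcd(22, 4) = 2.

2 cm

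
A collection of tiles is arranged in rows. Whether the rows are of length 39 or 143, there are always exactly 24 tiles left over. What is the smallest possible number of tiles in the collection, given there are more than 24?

N − 24 must be a common multiple of 39 and 143.
39 = 3 × 13
143 = 11 × 13
LCM(39, 143) = 3 × 11 × 13 = 429.
Smallest N > 24 is LCM + 24 = 429 + 24 = 453.

453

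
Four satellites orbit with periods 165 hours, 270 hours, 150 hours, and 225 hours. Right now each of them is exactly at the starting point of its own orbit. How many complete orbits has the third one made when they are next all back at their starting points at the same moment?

All finish a whole number of cycles simultaneously at t = LCM of the periods.
165 = 3 × 5 × 11
270 = 2 × 3^3 × 5
150 = 2 × 3 × 5^2
225 = 3^2 × 5^2
LCM(165, 270, 150, 225) = 2 × 3^3 × 5^2 × 11 = 14850.
Orbits for period 150: 14850 / 150 = 99.

99 orbits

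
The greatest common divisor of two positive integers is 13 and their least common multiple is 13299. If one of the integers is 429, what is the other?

403

For two integers, gcd × lcm = product, so the other is (13 × 13299) / 429 = 172887 / 429 = 403.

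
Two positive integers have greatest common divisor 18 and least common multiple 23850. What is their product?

For any two positive integers, gcd × lcm = product = 18 × 23850 = 429300.

429300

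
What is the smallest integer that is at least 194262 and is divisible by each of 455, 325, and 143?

The integer must be a common multiple of 455, 325, and 143, so a multiple of their LCM.
455 = 5 × 7 × 13
325 = 5^2 × 13
143 = 11 × 13
LCM(455, 325, 143) = 5^2 × 7 × 11 × 13 = 25025.
Smallest multiple of 25025 that is ≥ 194262: ⌈194262/25025⌉ × 25025 = 8 × 25025 = 200200.

200200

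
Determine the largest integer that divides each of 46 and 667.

23

46 = 2 × 23
667 = 23 × 29
gcd(46, 667) = 23.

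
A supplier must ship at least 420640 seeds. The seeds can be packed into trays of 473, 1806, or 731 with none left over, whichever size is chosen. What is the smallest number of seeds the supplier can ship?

The number of seeds must be a common multiple of 473, 1806, and 731, so a multiple of their LCM.
473 = 11 × 43
1806 = 2 × 3 × 7 × 43
731 = 17 × 43
LCM(473, 1806, 731) = 2 × 3 × 7 × 11 × 17 × 43 = 337722.
Smallest multiple of 337722 that is ≥ 420640: ⌈420640/337722⌉ × 337722 = 2 × 337722 = 675444.

675444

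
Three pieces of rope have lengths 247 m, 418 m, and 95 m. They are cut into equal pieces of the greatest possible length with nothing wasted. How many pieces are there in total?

Piece length = gcd(247, 418, 95).
247 = 13 × 19
418 = 2 × 11 × 19
95 = 5 × 19
gcd(247, 418, 95) = 19.
Total pieces = 247/19 + 418/19 + 95/19 = 13 + 22 + 5 = 40.

40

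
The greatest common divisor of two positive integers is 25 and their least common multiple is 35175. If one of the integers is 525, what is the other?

1675

For two integers, gcd × lcm = product, so the other is (25 × 35175) / 525 = 879375 / 525 = 1675.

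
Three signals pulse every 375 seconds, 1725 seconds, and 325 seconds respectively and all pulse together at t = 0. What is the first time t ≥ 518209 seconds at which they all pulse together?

560625 seconds

Joint pulses occur at multiples of LCM(375, 1725, 325).
375 = 3 × 5^3
1725 = 3 × 5^2 × 23
325 = 5^2 × 13
LCM(375, 1725, 325) = 3 × 5^3 × 13 × 23 = 112125.
Smallest multiple of 112125 that is ≥ 518209: ⌈518209/112125⌉ × 112125 = 5 × 112125 = 560625.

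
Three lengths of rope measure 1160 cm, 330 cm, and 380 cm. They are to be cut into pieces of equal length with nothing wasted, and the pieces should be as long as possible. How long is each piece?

10 cm

Each piece length must divide every original length, so the longest possible is gcd(1160, 330, 380).
1160 = 2^3 × 5 × 29
330 = 2 × 3 × 5 × 11
380 = 2^2 × 5 × 19
gcd(1160, 330, 380) = 2 × 5 = 10.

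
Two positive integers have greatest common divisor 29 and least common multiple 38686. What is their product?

For any two positive integers, gcd × lcm = product = 29 × 38686 = 1121894.

1121894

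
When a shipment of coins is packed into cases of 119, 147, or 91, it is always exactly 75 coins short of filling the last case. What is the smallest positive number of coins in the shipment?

Being 75 short of a full case of size k means N ≡ −75 (mod k), i.e. N + 75 is a multiple of each size.
119 = 7 × 17
147 = 3 × 7^2
91 = 7 × 13
LCM(119, 147, 91) = 3 × 7^2 × 13 × 17 = 32487.
Smallest positive N is 32487 − 75 = 32412.

32412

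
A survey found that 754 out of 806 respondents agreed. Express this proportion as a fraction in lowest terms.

29/31

754 = 2 × 13 × 29
806 = 2 × 13 × 31
gcd(754, 806) = 2 × 13 = 26.
Divide numerator and denominator by 26: 754/806 = 29/31.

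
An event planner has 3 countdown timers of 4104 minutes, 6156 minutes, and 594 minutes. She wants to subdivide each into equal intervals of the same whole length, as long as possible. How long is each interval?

54 minutes

The interval must divide each timer length; the longest such is the gcd.
4104 = 2^3 × 3^3 × 19
6156 = 2^2 × 3^4 × 19
594 = 2 × 3^3 × 11
gcd(4104, 6156, 594) = 2 × 3^3 = 54.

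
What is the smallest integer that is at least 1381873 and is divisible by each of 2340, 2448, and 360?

The integer must be a common multiple of 2340, 2448, and 360, so a multiple of their LCM.
2340 = 2^2 × 3^2 × 5 × 13
2448 = 2^4 × 3^2 × 17
360 = 2^3 × 3^2 × 5
LCM(2340, 2448, 360) = 2^4 × 3^2 × 5 × 13 × 17 = 159120.
Smallest multiple of 159120 that is ≥ 1381873: ⌈1381873/159120⌉ × 159120 = 9 × 159120 = 1432080.

1432080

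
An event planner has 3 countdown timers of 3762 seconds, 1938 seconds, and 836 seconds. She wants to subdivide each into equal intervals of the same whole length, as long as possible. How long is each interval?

38 seconds

The interval must divide each timer length; the longest such is the gcd.
3762 = 2 × 3^2 × 11 × 19
1938 = 2 × 3 × 17 × 19
836 = 2^2 × 11 × 19
gcd(3762, 1938, 836) = 2 × 19 = 38.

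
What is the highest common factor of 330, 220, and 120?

10

330 = 2 × 3 × 5 × 11
220 = 2^2 × 5 × 11
120 = 2^3 × 3 × 5
gcd(330, 220, 120) = 2 × 5 = 10.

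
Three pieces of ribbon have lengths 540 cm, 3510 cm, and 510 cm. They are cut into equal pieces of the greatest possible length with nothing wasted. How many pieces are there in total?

Piece length = gcd(540, 3510, 510).
540 = 2^2 × 3^3 × 5
3510 = 2 × 3^3 × 5 × 13
510 = 2 × 3 × 5 × 17
gcd(540, 3510, 510) = 2 × 3 × 5 = 30.
Total pieces = 540/30 + 3510/30 + 510/30 = 18 + 117 + 17 = 152.

152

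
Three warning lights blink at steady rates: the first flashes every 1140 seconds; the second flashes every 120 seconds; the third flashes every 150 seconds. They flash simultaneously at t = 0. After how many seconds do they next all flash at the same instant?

11400 seconds

They coincide at every common multiple of the periods; the first is the LCM.
1140 = 2^2 × 3 × 5 × 19
120 = 2^3 × 3 × 5
150 = 2 × 3 × 5^2
LCM(1140, 120, 150) = 2^3 × 3 × 5^2 × 19 = 11400.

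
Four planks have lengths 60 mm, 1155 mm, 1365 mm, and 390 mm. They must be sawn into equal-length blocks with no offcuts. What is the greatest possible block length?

15 mm

The block length must divide every plank, so the greatest is gcd(60, 1155, 1365, 390).
60 = 2^2 × 3 × 5
1155 = 3 × 5 × 7 × 11
1365 = 3 × 5 × 7 × 13
390 = 2 × 3 × 5 × 13
gcd(60, 1155, 1365, 390) = 3 × 5 = 15.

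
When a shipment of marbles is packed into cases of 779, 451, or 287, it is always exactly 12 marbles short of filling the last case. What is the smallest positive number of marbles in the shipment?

Being 12 short of a full case of size k means N ≡ −12 (mod k), i.e. N + 12 is a multiple of each size.
779 = 19 × 41
451 = 11 × 41
287 = 7 × 41
LCM(779, 451, 287) = 7 × 11 × 19 × 41 = 59983.
Smallest positive N is 59983 − 12 = 59971.

59971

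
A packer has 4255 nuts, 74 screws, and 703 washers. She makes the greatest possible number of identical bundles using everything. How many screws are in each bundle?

Number of bundles = gcd(4255, 74, 703).
4255 = 5 × 23 × 37
74 = 2 × 37
703 = 19 × 37
gcd(4255, 74, 703) = 37.
screws per bundle = 74 / 37 = 2.

2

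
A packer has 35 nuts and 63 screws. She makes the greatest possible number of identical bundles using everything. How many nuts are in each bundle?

Number of bundles = gcd(35, 63).
35 = 5 × 7
63 = 3^2 × 7
gcd(35, 63) = 7.
nuts per bundle = 35 / 7 = 5.

5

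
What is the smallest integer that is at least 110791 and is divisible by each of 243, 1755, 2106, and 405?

The integer must be a common multiple of 243, 1755, 2106, and 405, so a multiple of their LCM.
243 = 3^5
1755 = 3^3 × 5 × 13
2106 = 2 × 3^4 × 13
405 = 3^4 × 5
LCM(243, 1755, 2106, 405) = 2 × 3^5 × 5 × 13 = 31590.
Smallest multiple of 31590 that is ≥ 110791: ⌈110791/31590⌉ × 31590 = 4 × 31590 = 126360.

126360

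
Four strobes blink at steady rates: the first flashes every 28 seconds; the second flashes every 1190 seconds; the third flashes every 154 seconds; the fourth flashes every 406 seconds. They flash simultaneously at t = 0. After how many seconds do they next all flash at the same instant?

They coincide at every common multiple of the periods; the first is the LCM.
28 = 2^2 × 7
1190 = 2 × 5 × 7 × 17
154 = 2 × 7 × 11
406 = 2 × 7 × 29
LCM(28, 1190, 154, 406) = 2^2 × 5 × 7 × 11 × 17 × 29 = 759220.

759220 seconds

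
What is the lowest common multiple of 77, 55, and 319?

77 = 7 × 11
55 = 5 × 11
319 = 11 × 29
LCM(77, 55, 319) = 5 × 7 × 11 × 29 = 11165.

11165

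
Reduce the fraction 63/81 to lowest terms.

63 = 3^2 × 7
81 = 3^4
gcd(63, 81) = 3^2 = 9.
Divide numerator and denominator by 9: 63/81 = 7/9.

7/9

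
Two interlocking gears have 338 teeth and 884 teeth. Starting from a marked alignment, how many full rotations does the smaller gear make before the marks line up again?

They are all back at their starting positions together after one LCM of the periods.
338 = 2 × 13^2
884 = 2^2 × 13 × 17
LCM(338, 884) = 2^2 × 13^2 × 17 = 11492.
Rotations for period 338: 11492 / 338 = 34.

34 rotations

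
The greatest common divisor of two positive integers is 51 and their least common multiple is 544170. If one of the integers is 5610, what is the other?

4947

For two integers, gcd × lcm = product, so the other is (51 × 544170) / 5610 = 27752670 / 5610 = 4947.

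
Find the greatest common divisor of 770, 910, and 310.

10

770 = 2 × 5 × 7 × 11
910 = 2 × 5 × 7 × 13
310 = 2 × 5 × 31
gcd(770, 910, 310) = 2 × 5 = 10.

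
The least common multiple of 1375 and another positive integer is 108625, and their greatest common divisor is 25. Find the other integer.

gcd × lcm = product of the two integers, so the other integer is (25 × 108625) / 1375 = 1975.

1975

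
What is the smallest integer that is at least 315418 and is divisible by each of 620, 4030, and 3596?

The integer must be a common multiple of 620, 4030, and 3596, so a multiple of their LCM.
620 = 2^2 × 5 × 31
4030 = 2 × 5 × 13 × 31
3596 = 2^2 × 29 × 31
LCM(620, 4030, 3596) = 2^2 × 5 × 13 × 29 × 31 = 233740.
Smallest multiple of 233740 that is ≥ 315418: ⌈315418/233740⌉ × 233740 = 2 × 233740 = 467480.

467480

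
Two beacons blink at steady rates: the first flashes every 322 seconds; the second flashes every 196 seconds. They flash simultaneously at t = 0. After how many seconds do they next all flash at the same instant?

4508 seconds

The first simultaneous occurrence is after LCM of the individual periods.
322 = 2 × 7 × 23
196 = 2^2 × 7^2
LCM(322, 196) = 2^2 × 7^2 × 23 = 4508.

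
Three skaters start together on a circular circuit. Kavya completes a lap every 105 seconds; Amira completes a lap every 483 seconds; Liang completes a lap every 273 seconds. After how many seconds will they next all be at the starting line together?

31395 seconds

We need the least common multiple of the intervals.
105 = 3 × 5 × 7
483 = 3 × 7 × 23
273 = 3 × 7 × 13
LCM(105, 483, 273) = 3 × 5 × 7 × 13 × 23 = 31395.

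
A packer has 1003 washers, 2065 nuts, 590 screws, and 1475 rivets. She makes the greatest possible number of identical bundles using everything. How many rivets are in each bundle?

Number of bundles = gcd(1003, 2065, 590, 1475).
1003 = 17 × 59
2065 = 5 × 7 × 59
590 = 2 × 5 × 59
1475 = 5^2 × 59
gcd(1003, 2065, 590, 1475) = 59.
rivets per bundle = 1475 / 59 = 25.

25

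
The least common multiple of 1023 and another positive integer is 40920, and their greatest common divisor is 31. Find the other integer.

gcd × lcm = product of the two integers, so the other integer is (31 × 40920) / 1023 = 1240.

1240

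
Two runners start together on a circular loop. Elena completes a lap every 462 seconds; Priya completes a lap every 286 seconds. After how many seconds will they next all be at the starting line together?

6006 seconds

They coincide at every common multiple of the periods; the first is the LCM.
462 = 2 × 3 × 7 × 11
286 = 2 × 11 × 13
LCM(462, 286) = 2 × 3 × 7 × 11 × 13 = 6006.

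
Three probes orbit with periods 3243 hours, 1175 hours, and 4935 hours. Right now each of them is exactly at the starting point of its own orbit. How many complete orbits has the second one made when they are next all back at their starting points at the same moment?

All finish a whole number of cycles simultaneously at t = LCM of the periods.
3243 = 3 × 23 × 47
1175 = 5^2 × 47
4935 = 3 × 5 × 7 × 47
LCM(3243, 1175, 4935) = 3 × 5^2 × 7 × 23 × 47 = 567525.
Orbits for period 1175: 567525 / 1175 = 483.

483 orbits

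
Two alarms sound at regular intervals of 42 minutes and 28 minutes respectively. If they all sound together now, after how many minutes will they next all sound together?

84 minutes

They coincide at every common multiple of the periods; the first is the LCM.
42 = 2 × 3 × 7
28 = 2^2 × 7
LCM(42, 28) = 2^2 × 3 × 7 = 84.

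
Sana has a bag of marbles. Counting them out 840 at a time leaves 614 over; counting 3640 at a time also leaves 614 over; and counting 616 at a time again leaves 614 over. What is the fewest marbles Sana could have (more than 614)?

N − 614 must be a common multiple of 840, 3640, and 616.
840 = 2^3 × 3 × 5 × 7
3640 = 2^3 × 5 × 7 × 13
616 = 2^3 × 7 × 11
LCM(840, 3640, 616) = 2^3 × 3 × 5 × 7 × 11 × 13 = 120120.
Smallest N > 614 is LCM + 614 = 120120 + 614 = 120734.

120734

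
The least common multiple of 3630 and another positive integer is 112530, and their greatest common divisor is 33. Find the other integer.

gcd × lcm = product of the two integers, so the other integer is (33 × 112530) / 3630 = 1023.

1023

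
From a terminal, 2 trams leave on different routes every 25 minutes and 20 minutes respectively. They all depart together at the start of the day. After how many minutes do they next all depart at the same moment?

The first simultaneous occurrence is after LCM of the individual periods.
25 = 5^2
20 = 2^2 × 5
LCM(25, 20) = 2^2 × 5^2 = 100.

100 minutes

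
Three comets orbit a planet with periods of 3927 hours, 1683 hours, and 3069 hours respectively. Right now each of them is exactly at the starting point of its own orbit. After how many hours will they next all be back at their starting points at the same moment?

They coincide at every common multiple of the periods; the first is the LCM.
3927 = 3 × 7 × 11 × 17
1683 = 3^2 × 11 × 17
3069 = 3^2 × 11 × 31
LCM(3927, 1683, 3069) = 3^2 × 7 × 11 × 17 × 31 = 365211.

365211 hours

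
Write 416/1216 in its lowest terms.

416 = 2^5 × 13
1216 = 2^6 × 19
gcd(416, 1216) = 2^5 = 32.
Divide numerator and denominator by 32: 416/1216 = 13/38.

13/38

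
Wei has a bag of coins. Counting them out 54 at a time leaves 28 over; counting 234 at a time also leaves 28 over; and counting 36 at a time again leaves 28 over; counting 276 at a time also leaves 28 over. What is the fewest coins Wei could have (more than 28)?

32320

N − 28 must be a common multiple of 54, 234, 36, and 276.
54 = 2 × 3^3
234 = 2 × 3^2 × 13
36 = 2^2 × 3^2
276 = 2^2 × 3 × 23
LCM(54, 234, 36, 276) = 2^2 × 3^3 × 13 × 23 = 32292.
Smallest N > 28 is LCM + 28 = 32292 + 28 = 32320.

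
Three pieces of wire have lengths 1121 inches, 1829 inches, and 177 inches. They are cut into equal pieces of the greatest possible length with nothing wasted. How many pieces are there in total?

53

Piece length = gcd(1121, 1829, 177).
1121 = 19 × 59
1829 = 31 × 59
177 = 3 × 59
gcd(1121, 1829, 177) = 59.
Total pieces = 1121/59 + 1829/59 + 177/59 = 19 + 31 + 3 = 53.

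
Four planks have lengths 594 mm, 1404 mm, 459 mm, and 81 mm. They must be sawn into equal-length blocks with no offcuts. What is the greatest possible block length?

This is the greatest common divisor of 594, 1404, 459, and 81.
594 = 2 × 3^3 × 11
1404 = 2^2 × 3^3 × 13
459 = 3^3 × 17
81 = 3^4
gcd(594, 1404, 459, 81) = 3^3 = 27.

27 mm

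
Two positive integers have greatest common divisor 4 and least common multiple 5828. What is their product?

23312

For any two positive integers, gcd × lcm = product = 4 × 5828 = 23312.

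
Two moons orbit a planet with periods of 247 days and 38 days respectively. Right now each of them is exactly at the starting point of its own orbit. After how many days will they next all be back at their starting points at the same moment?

They coincide at every common multiple of the periods; the first is the LCM.
247 = 13 × 19
38 = 2 × 19
LCM(247, 38) = 2 × 13 × 19 = 494.

494 days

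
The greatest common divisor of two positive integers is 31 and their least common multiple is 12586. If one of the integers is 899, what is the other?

434

For two integers, gcd × lcm = product, so the other is (31 × 12586) / 899 = 390166 / 899 = 434.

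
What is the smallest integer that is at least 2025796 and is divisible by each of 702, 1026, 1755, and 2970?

2200770

The integer must be a common multiple of 702, 1026, 1755, and 2970, so a multiple of their LCM.
702 = 2 × 3^3 × 13
1026 = 2 × 3^3 × 19
1755 = 3^3 × 5 × 13
2970 = 2 × 3^3 × 5 × 11
LCM(702, 1026, 1755, 2970) = 2 × 3^3 × 5 × 11 × 13 × 19 = 733590.
Smallest multiple of 733590 that is ≥ 2025796: ⌈2025796/733590⌉ × 733590 = 3 × 733590 = 2200770.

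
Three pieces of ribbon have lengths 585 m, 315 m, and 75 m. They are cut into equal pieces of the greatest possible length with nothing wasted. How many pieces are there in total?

Piece length = gcd(585, 315, 75).
585 = 3^2 × 5 × 13
315 = 3^2 × 5 × 7
75 = 3 × 5^2
gcd(585, 315, 75) = 3 × 5 = 15.
Total pieces = 585/15 + 315/15 + 75/15 = 39 + 21 + 5 = 65.

65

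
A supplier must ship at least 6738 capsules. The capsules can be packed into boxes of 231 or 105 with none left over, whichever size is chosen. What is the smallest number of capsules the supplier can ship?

The number of capsules must be a common multiple of 231 and 105, so a multiple of their LCM.
231 = 3 × 7 × 11
105 = 3 × 5 × 7
LCM(231, 105) = 3 × 5 × 7 × 11 = 1155.
Smallest multiple of 1155 that is ≥ 6738: ⌈6738/1155⌉ × 1155 = 6 × 1155 = 6930.

6930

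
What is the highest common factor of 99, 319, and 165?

11

99 = 3^2 × 11
319 = 11 × 29
165 = 3 × 5 × 11
gcd(99, 319, 165) = 11.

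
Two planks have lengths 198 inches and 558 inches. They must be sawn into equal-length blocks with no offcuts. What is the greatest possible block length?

By the Euclidean algorithm:
558 = 2 × 198 + 162
198 = 1 × 162 + 36
162 = 4 × 36 + 18
36 = 2 × 18 + 0
gcd(198, 558) = 18.

18 inches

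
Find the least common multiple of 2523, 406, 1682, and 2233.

388542

2523 = 3 × 29^2
406 = 2 × 7 × 29
1682 = 2 × 29^2
2233 = 7 × 11 × 29
LCM(2523, 406, 1682, 2233) = 2 × 3 × 7 × 11 × 29^2 = 388542.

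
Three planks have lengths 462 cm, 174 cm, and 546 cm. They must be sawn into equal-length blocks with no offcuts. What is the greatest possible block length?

6 cm

The block length must divide every plank, so the greatest is gcd(462, 174, 546).
462 = 2 × 3 × 7 × 11
174 = 2 × 3 × 29
546 = 2 × 3 × 7 × 13
gcd(462, 174, 546) = 2 × 3 = 6.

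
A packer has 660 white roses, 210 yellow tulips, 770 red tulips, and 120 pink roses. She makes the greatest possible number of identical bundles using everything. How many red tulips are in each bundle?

77

Number of bundles = gcd(660, 210, 770, 120).
660 = 2^2 × 3 × 5 × 11
210 = 2 × 3 × 5 × 7
770 = 2 × 5 × 7 × 11
120 = 2^3 × 3 × 5
gcd(660, 210, 770, 120) = 2 × 5 = 10.
red tulips per bundle = 770 / 10 = 77.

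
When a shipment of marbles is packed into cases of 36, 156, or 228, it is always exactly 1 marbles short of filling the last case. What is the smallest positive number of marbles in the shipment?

8891

Being 1 short of a full case of size k means N ≡ −1 (mod k), i.e. N + 1 is a multiple of each size.
36 = 2^2 × 3^2
156 = 2^2 × 3 × 13
228 = 2^2 × 3 × 19
LCM(36, 156, 228) = 2^2 × 3^2 × 13 × 19 = 8892.
Smallest positive N is 8892 − 1 = 8891.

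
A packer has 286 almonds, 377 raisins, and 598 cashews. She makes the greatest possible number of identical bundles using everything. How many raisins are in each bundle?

Number of bundles = gcd(286, 377, 598).
286 = 2 × 11 × 13
377 = 13 × 29
598 = 2 × 13 × 23
gcd(286, 377, 598) = 13.
raisins per bundle = 377 / 13 = 29.

29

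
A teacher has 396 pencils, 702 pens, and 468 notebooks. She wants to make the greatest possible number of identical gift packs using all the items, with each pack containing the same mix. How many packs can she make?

The pack count must divide each quantity, so the greatest is gcd(396, 702, 468).
396 = 2^2 × 3^2 × 11
702 = 2 × 3^3 × 13
468 = 2^2 × 3^2 × 13
gcd(396, 702, 468) = 2 × 3^2 = 18.

18 packs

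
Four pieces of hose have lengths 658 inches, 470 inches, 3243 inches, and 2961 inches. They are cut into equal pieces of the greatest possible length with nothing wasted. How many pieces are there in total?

Piece length = gcd(658, 470, 3243, 2961).
658 = 2 × 7 × 47
470 = 2 × 5 × 47
3243 = 3 × 23 × 47
2961 = 3^2 × 7 × 47
gcd(658, 470, 3243, 2961) = 47.
Total pieces = 658/47 + 470/47 + 3243/47 + 2961/47 = 14 + 10 + 69 + 63 = 156.

156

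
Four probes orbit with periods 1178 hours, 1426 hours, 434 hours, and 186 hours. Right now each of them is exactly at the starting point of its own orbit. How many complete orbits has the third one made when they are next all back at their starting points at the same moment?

The first common completion time is the LCM of the periods.
1178 = 2 × 19 × 31
1426 = 2 × 23 × 31
434 = 2 × 7 × 31
186 = 2 × 3 × 31
LCM(1178, 1426, 434, 186) = 2 × 3 × 7 × 19 × 23 × 31 = 568974.
Orbits for period 434: 568974 / 434 = 1311.

1311 orbits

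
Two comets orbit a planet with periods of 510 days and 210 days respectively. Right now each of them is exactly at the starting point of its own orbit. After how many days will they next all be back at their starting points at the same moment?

The first simultaneous occurrence is after LCM of the individual periods.
510 = 2 × 3 × 5 × 17
210 = 2 × 3 × 5 × 7
LCM(510, 210) = 2 × 3 × 5 × 7 × 17 = 3570.

3570 days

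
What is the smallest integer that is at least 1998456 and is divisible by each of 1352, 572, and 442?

The integer must be a common multiple of 1352, 572, and 442, so a multiple of their LCM.
1352 = 2^3 × 13^2
572 = 2^2 × 11 × 13
442 = 2 × 13 × 17
LCM(1352, 572, 442) = 2^3 × 11 × 13^2 × 17 = 252824.
Smallest multiple of 252824 that is ≥ 1998456: ⌈1998456/252824⌉ × 252824 = 8 × 252824 = 2022592.

2022592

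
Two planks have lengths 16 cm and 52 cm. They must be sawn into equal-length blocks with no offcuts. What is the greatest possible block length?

4 cm

This is the greatest common divisor of 16 and 52.
16 = 2^4
52 = 2^2 × 13
gcd(16, 52) = 2^2 = 4.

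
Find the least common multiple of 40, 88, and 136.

7480

40 = 2^3 × 5
88 = 2^3 × 11
136 = 2^3 × 17
LCM(40, 88, 136) = 2^3 × 5 × 11 × 17 = 7480.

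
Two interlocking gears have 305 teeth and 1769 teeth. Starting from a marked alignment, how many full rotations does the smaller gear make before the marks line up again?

29 rotations

The first common completion time is the LCM of the periods.
305 = 5 × 61
1769 = 29 × 61
LCM(305, 1769) = 5 × 29 × 61 = 8845.
Rotations for period 305: 8845 / 305 = 29.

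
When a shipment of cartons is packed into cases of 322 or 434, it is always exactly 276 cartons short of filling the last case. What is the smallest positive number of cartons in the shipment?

9706

Being 276 short of a full case of size k means N ≡ −276 (mod k), i.e. N + 276 is a multiple of each size.
322 = 2 × 7 × 23
434 = 2 × 7 × 31
LCM(322, 434) = 2 × 7 × 23 × 31 = 9982.
Smallest positive N is 9982 − 276 = 9706.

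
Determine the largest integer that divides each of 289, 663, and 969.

17

289 = 17^2
663 = 3 × 13 × 17
969 = 3 × 17 × 19
gcd(289, 663, 969) = 17.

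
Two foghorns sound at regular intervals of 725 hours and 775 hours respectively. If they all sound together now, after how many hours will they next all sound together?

We need the least common multiple of the intervals.
725 = 5^2 × 29
775 = 5^2 × 31
LCM(725, 775) = 5^2 × 29 × 31 = 22475.

22475 hours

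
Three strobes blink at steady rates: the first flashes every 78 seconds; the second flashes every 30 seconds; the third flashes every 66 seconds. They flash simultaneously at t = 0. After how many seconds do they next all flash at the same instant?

The first simultaneous occurrence is after LCM of the individual periods.
78 = 2 × 3 × 13
30 = 2 × 3 × 5
66 = 2 × 3 × 11
LCM(78, 30, 66) = 2 × 3 × 5 × 11 × 13 = 4290.

4290 seconds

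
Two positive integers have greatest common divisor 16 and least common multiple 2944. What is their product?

For any two positive integers, gcd × lcm = product = 16 × 2944 = 47104.

47104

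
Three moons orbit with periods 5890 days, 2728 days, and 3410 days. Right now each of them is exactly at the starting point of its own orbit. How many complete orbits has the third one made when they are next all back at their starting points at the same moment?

76 orbits

The first common completion time is the LCM of the periods.
5890 = 2 × 5 × 19 × 31
2728 = 2^3 × 11 × 31
3410 = 2 × 5 × 11 × 31
LCM(5890, 2728, 3410) = 2^3 × 5 × 11 × 19 × 31 = 259160.
Orbits for period 3410: 259160 / 3410 = 76.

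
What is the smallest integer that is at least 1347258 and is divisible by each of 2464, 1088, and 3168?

1507968

The integer must be a common multiple of 2464, 1088, and 3168, so a multiple of their LCM.
2464 = 2^5 × 7 × 11
1088 = 2^6 × 17
3168 = 2^5 × 3^2 × 11
LCM(2464, 1088, 3168) = 2^6 × 3^2 × 7 × 11 × 17 = 753984.
Smallest multiple of 753984 that is ≥ 1347258: ⌈1347258/753984⌉ × 753984 = 2 × 753984 = 1507968.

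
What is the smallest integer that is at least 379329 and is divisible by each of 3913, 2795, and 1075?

The integer must be a common multiple of 3913, 2795, and 1075, so a multiple of their LCM.
3913 = 7 × 13 × 43
2795 = 5 × 13 × 43
1075 = 5^2 × 43
LCM(3913, 2795, 1075) = 5^2 × 7 × 13 × 43 = 97825.
Smallest multiple of 97825 that is ≥ 379329: ⌈379329/97825⌉ × 97825 = 4 × 97825 = 391300.

391300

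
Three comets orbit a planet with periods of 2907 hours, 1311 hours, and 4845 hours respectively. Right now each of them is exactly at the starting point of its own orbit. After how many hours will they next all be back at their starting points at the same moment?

334305 hours

They coincide at every common multiple of the periods; the first is the LCM.
2907 = 3^2 × 17 × 19
1311 = 3 × 19 × 23
4845 = 3 × 5 × 17 × 19
LCM(2907, 1311, 4845) = 3^2 × 5 × 17 × 19 × 23 = 334305.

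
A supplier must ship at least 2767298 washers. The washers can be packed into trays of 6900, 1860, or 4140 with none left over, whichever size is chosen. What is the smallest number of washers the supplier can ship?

3208500

The number of washers must be a common multiple of 6900, 1860, and 4140, so a multiple of their LCM.
6900 = 2^2 × 3 × 5^2 × 23
1860 = 2^2 × 3 × 5 × 31
4140 = 2^2 × 3^2 × 5 × 23
LCM(6900, 1860, 4140) = 2^2 × 3^2 × 5^2 × 23 × 31 = 641700.
Smallest multiple of 641700 that is ≥ 2767298: ⌈2767298/641700⌉ × 641700 = 5 × 641700 = 3208500.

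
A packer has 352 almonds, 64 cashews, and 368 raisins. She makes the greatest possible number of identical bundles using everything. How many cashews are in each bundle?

Number of bundles = gcd(352, 64, 368).
352 = 2^5 × 11
64 = 2^6
368 = 2^4 × 23
gcd(352, 64, 368) = 2^4 = 16.
cashews per bundle = 64 / 16 = 4.

4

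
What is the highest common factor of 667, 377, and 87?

29

667 = 23 × 29
377 = 13 × 29
87 = 3 × 29
gcd(667, 377, 87) = 29.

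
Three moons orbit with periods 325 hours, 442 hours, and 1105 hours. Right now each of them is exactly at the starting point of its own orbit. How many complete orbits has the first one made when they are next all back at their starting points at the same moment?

34 orbits

All finish a whole number of cycles simultaneously at t = LCM of the periods.
325 = 5^2 × 13
442 = 2 × 13 × 17
1105 = 5 × 13 × 17
LCM(325, 442, 1105) = 2 × 5^2 × 13 × 17 = 11050.
Orbits for period 325: 11050 / 325 = 34.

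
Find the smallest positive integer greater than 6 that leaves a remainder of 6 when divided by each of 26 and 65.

N − 6 must be a common multiple of 26 and 65.
26 = 2 × 13
65 = 5 × 13
LCM(26, 65) = 2 × 5 × 13 = 130.
Smallest N > 6 is LCM + 6 = 130 + 6 = 136.

136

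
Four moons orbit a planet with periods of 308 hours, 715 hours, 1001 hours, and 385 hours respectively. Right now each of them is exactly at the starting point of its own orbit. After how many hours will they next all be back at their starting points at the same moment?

The first simultaneous occurrence is after LCM of the individual periods.
308 = 2^2 × 7 × 11
715 = 5 × 11 × 13
1001 = 7 × 11 × 13
385 = 5 × 7 × 11
LCM(308, 715, 1001, 385) = 2^2 × 5 × 7 × 11 × 13 = 20020.

20020 hours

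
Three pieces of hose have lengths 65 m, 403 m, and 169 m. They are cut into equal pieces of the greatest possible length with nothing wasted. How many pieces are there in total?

49

Piece length = gcd(65, 403, 169).
65 = 5 × 13
403 = 13 × 31
169 = 13^2
gcd(65, 403, 169) = 13.
Total pieces = 65/13 + 403/13 + 169/13 = 5 + 31 + 13 = 49.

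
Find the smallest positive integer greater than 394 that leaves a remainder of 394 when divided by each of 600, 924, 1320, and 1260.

138994

N − 394 must be a common multiple of 600, 924, 1320, and 1260.
600 = 2^3 × 3 × 5^2
924 = 2^2 × 3 × 7 × 11
1320 = 2^3 × 3 × 5 × 11
1260 = 2^2 × 3^2 × 5 × 7
LCM(600, 924, 1320, 1260) = 2^3 × 3^2 × 5^2 × 7 × 11 = 138600.
Smallest N > 394 is LCM + 394 = 138600 + 394 = 138994.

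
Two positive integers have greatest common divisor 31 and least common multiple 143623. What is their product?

4452313

For any two positive integers, gcd × lcm = product = 31 × 143623 = 4452313.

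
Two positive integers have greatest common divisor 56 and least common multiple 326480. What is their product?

For any two positive integers, gcd × lcm = product = 56 × 326480 = 18282880.

18282880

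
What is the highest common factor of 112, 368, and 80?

16

112 = 2^4 × 7
368 = 2^4 × 23
80 = 2^4 × 5
gcd(112, 368, 80) = 2^4 = 16.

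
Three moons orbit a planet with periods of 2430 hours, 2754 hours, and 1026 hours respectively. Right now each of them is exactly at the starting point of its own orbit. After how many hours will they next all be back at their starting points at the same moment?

784890 hours

We need the least common multiple of the intervals.
2430 = 2 × 3^5 × 5
2754 = 2 × 3^4 × 17
1026 = 2 × 3^3 × 19
LCM(2430, 2754, 1026) = 2 × 3^5 × 5 × 17 × 19 = 784890.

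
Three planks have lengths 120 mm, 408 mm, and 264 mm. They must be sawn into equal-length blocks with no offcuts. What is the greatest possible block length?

The block length must divide every plank, so the greatest is gcd(120, 408, 264).
120 = 2^3 × 3 × 5
408 = 2^3 × 3 × 17
264 = 2^3 × 3 × 11
gcd(120, 408, 264) = 2^3 × 3 = 24.

24 mm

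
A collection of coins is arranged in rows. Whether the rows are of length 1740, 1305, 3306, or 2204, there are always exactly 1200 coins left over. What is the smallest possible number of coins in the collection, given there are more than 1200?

100380

N − 1200 must be a common multiple of 1740, 1305, 3306, and 2204.
1740 = 2^2 × 3 × 5 × 29
1305 = 3^2 × 5 × 29
3306 = 2 × 3 × 19 × 29
2204 = 2^2 × 19 × 29
LCM(1740, 1305, 3306, 2204) = 2^2 × 3^2 × 5 × 19 × 29 = 99180.
Smallest N > 1200 is LCM + 1200 = 99180 + 1200 = 100380.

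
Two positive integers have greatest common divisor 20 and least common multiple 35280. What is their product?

705600

For any two positive integers, gcd × lcm = product = 20 × 35280 = 705600.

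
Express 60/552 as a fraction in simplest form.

5/46

60 = 2^2 × 3 × 5
552 = 2^3 × 3 × 23
gcd(60, 552) = 2^2 × 3 = 12.
Divide numerator and denominator by 12: 60/552 = 5/46.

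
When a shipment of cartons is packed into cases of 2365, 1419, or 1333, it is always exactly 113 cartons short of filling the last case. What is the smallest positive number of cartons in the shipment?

Being 113 short of a full case of size k means N ≡ −113 (mod k), i.e. N + 113 is a multiple of each size.
2365 = 5 × 11 × 43
1419 = 3 × 11 × 43
1333 = 31 × 43
LCM(2365, 1419, 1333) = 3 × 5 × 11 × 31 × 43 = 219945.
Smallest positive N is 219945 − 113 = 219832.

219832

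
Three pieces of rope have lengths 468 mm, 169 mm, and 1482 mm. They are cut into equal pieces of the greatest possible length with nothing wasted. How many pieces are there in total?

163

Piece length = gcd(468, 169, 1482).
468 = 2^2 × 3^2 × 13
169 = 13^2
1482 = 2 × 3 × 13 × 19
gcd(468, 169, 1482) = 13.
Total pieces = 468/13 + 169/13 + 1482/13 = 36 + 13 + 114 = 163.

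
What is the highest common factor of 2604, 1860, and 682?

62

2604 = 2^2 × 3 × 7 × 31
1860 = 2^2 × 3 × 5 × 31
682 = 2 × 11 × 31
gcd(2604, 1860, 682) = 2 × 31 = 62.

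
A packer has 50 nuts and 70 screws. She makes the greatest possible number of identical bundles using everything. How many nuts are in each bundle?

Number of bundles = gcd(50, 70).
50 = 2 × 5^2
70 = 2 × 5 × 7
gcd(50, 70) = 2 × 5 = 10.
nuts per bundle = 50 / 10 = 5.

5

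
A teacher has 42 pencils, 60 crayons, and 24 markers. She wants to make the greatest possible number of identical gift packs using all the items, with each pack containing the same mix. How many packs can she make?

6 packs

The pack count must divide each quantity, so the greatest is gcd(42, 60, 24).
42 = 2 × 3 × 7
60 = 2^2 × 3 × 5
24 = 2^3 × 3
gcd(42, 60, 24) = 2 × 3 = 6.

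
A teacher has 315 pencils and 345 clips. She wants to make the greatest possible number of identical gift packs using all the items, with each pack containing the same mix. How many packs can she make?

By the Euclidean algorithm:
345 = 1 × 315 + 30
315 = 10 × 30 + 15
30 = 2 × 15 + 0
gcd(315, 345) = 15.

15 packs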